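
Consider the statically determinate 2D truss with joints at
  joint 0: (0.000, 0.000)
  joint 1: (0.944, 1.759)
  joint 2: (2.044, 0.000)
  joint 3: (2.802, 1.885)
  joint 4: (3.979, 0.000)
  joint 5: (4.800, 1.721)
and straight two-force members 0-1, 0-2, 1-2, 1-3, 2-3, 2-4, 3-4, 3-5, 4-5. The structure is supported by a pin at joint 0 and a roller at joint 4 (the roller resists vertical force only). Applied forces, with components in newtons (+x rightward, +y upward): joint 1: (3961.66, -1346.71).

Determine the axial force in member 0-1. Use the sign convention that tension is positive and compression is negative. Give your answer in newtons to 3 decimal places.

N=6 nodes, M=9 members, R=3 reactions → 2N=12, M+R=12
member 0 (0-1): L=1.9963, (cx,cy)=(0.4729,0.8811)
member 1 (0-2): L=2.0440, (cx,cy)=(1.0000,0.0000)
member 2 (1-2): L=2.0746, (cx,cy)=(0.5302,-0.8479)
member 3 (1-3): L=1.8623, (cx,cy)=(0.9977,0.0677)
member 4 (2-3): L=2.0317, (cx,cy)=(0.3731,0.9278)
member 5 (2-4): L=1.9350, (cx,cy)=(1.0000,0.0000)
member 6 (3-4): L=2.2223, (cx,cy)=(0.5296,-0.8482)
member 7 (3-5): L=2.0047, (cx,cy)=(0.9966,-0.0818)
member 8 (4-5): L=1.9068, (cx,cy)=(0.4306,0.9026)
solve A·x = −loads:
  F[0-1] = +821.8148 N (tension)
  F[0-2] = +3573.0446 N (tension)
  F[1-2] = -2617.2100 N (compression)
  F[1-3] = -2190.3785 N (compression)
  F[2-3] = +2391.7269 N (tension)
  F[2-4] = +1293.0362 N (tension)
  F[3-4] = -2441.3730 N (compression)
  F[3-5] = -0.0000 N (compression)
  F[4-5] = +0.0000 N (tension)
  Rx@0 = -3961.6600 N
  Ry@0 = -724.1254 N
  Ry@4 = +2070.8354 N

821.815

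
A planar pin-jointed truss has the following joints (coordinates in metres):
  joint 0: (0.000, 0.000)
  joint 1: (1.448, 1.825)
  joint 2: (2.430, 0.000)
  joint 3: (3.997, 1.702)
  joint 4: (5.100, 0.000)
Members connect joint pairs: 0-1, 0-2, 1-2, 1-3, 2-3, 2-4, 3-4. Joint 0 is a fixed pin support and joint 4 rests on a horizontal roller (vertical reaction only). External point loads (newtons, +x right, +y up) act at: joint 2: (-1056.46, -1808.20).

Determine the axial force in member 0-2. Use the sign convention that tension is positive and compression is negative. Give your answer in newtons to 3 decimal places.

N=5 nodes, M=7 members, R=3 reactions → 2N=10, M+R=10
member 0 (0-1): L=2.3297, (cx,cy)=(0.6215,0.7834)
member 1 (0-2): L=2.4300, (cx,cy)=(1.0000,0.0000)
member 2 (1-2): L=2.0724, (cx,cy)=(0.4738,-0.8806)
member 3 (1-3): L=2.5520, (cx,cy)=(0.9988,-0.0482)
member 4 (2-3): L=2.3135, (cx,cy)=(0.6773,0.7357)
member 5 (2-4): L=2.6700, (cx,cy)=(1.0000,0.0000)
member 6 (3-4): L=2.0282, (cx,cy)=(0.5438,-0.8392)
solve A·x = −loads:
  F[0-1] = -1208.4196 N (compression)
  F[0-2] = -305.3678 N (compression)
  F[1-2] = +1145.8982 N (tension)
  F[1-3] = -1295.5713 N (compression)
  F[2-3] = +1086.2179 N (tension)
  F[2-4] = +558.3397 N (tension)
  F[3-4] = -1026.6541 N (compression)
  Rx@0 = +1056.4600 N
  Ry@0 = +946.6459 N
  Ry@4 = +861.5541 N

-305.368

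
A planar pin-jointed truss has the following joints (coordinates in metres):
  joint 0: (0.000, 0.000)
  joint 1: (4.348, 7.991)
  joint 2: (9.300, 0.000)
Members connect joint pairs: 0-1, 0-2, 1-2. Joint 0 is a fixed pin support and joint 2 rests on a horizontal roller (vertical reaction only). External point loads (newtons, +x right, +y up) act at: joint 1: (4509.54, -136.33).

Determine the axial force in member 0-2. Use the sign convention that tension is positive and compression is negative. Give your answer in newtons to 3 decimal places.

2440.707

N=3 nodes, M=3 members, R=3 reactions → 2N=6, M+R=6
member 0 (0-1): L=9.0973, (cx,cy)=(0.4779,0.8784)
member 1 (0-2): L=9.3000, (cx,cy)=(1.0000,0.0000)
member 2 (1-2): L=9.4010, (cx,cy)=(0.5268,-0.8500)
solve A·x = −loads:
  F[0-1] = +4328.6178 N (tension)
  F[0-2] = +2440.7070 N (tension)
  F[1-2] = -4633.4881 N (compression)
  Rx@0 = -4509.5400 N
  Ry@0 = -3802.2181 N
  Ry@2 = +3938.5481 N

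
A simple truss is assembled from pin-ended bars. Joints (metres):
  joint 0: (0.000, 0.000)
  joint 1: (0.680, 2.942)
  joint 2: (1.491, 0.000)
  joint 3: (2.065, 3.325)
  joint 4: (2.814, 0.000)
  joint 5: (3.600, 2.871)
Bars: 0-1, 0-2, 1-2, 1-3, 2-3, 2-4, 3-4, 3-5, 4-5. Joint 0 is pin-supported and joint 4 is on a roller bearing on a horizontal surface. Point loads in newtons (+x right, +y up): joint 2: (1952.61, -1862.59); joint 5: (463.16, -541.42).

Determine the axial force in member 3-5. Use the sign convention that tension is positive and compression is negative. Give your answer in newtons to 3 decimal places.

589.808

N=6 nodes, M=9 members, R=3 reactions → 2N=12, M+R=12
member 0 (0-1): L=3.0196, (cx,cy)=(0.2252,0.9743)
member 1 (0-2): L=1.4910, (cx,cy)=(1.0000,0.0000)
member 2 (1-2): L=3.0517, (cx,cy)=(0.2658,-0.9640)
member 3 (1-3): L=1.4370, (cx,cy)=(0.9638,0.2665)
member 4 (2-3): L=3.3742, (cx,cy)=(0.1701,0.9854)
member 5 (2-4): L=1.3230, (cx,cy)=(1.0000,0.0000)
member 6 (3-4): L=3.4083, (cx,cy)=(0.2198,-0.9756)
member 7 (3-5): L=1.6007, (cx,cy)=(0.9589,-0.2836)
member 8 (4-5): L=2.9766, (cx,cy)=(0.2641,0.9645)
solve A·x = −loads:
  F[0-1] = -258.5672 N (compression)
  F[0-2] = +2473.9988 N (tension)
  F[1-2] = +227.2926 N (tension)
  F[1-3] = -123.0844 N (compression)
  F[2-3] = +1667.7797 N (tension)
  F[2-4] = +298.0771 N (tension)
  F[3-4] = -1822.4976 N (compression)
  F[3-5] = +589.8082 N (tension)
  F[4-5] = -387.9061 N (compression)
  Rx@0 = -2415.7700 N
  Ry@0 = +251.9254 N
  Ry@4 = +2152.0846 N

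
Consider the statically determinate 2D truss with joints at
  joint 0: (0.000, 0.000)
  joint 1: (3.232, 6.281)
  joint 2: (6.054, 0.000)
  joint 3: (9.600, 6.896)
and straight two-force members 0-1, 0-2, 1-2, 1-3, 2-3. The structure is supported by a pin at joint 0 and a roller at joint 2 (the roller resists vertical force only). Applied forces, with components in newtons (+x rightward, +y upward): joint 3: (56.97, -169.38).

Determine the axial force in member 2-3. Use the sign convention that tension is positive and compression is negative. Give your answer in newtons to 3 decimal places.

-206.924

N=4 nodes, M=5 members, R=3 reactions → 2N=8, M+R=8
member 0 (0-1): L=7.0638, (cx,cy)=(0.4575,0.8892)
member 1 (0-2): L=6.0540, (cx,cy)=(1.0000,0.0000)
member 2 (1-2): L=6.8858, (cx,cy)=(0.4098,-0.9122)
member 3 (1-3): L=6.3976, (cx,cy)=(0.9954,0.0961)
member 4 (2-3): L=7.7543, (cx,cy)=(0.4573,0.8893)
solve A·x = −loads:
  F[0-1] = +184.5555 N (tension)
  F[0-2] = -27.4727 N (compression)
  F[1-2] = -163.8562 N (compression)
  F[1-3] = +152.3008 N (tension)
  F[2-3] = -206.9240 N (compression)
  Rx@0 = -56.9700 N
  Ry@0 = -164.1042 N
  Ry@2 = +333.4842 N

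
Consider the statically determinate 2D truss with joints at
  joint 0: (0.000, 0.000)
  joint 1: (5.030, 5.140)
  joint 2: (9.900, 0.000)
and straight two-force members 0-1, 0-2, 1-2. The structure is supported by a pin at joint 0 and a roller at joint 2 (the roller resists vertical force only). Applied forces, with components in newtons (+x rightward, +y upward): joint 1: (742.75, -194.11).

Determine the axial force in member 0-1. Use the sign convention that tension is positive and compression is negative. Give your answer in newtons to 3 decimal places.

N=3 nodes, M=3 members, R=3 reactions → 2N=6, M+R=6
member 0 (0-1): L=7.1917, (cx,cy)=(0.6994,0.7147)
member 1 (0-2): L=9.9000, (cx,cy)=(1.0000,0.0000)
member 2 (1-2): L=7.0807, (cx,cy)=(0.6878,-0.7259)
solve A·x = −loads:
  F[0-1] = +405.9578 N (tension)
  F[0-2] = +458.8159 N (tension)
  F[1-2] = -667.0932 N (compression)
  Rx@0 = -742.7500 N
  Ry@0 = -290.1434 N
  Ry@2 = +484.2534 N

405.958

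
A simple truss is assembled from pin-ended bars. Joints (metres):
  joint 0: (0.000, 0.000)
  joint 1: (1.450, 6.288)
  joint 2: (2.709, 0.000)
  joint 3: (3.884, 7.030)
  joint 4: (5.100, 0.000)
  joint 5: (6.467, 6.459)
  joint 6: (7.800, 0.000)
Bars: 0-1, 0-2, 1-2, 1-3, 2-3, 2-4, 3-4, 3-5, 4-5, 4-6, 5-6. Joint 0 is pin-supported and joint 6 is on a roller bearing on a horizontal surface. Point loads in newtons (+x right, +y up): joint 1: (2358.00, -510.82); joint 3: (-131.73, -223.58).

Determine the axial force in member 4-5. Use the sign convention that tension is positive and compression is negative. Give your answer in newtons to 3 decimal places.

N=7 nodes, M=11 members, R=3 reactions → 2N=14, M+R=14
member 0 (0-1): L=6.4530, (cx,cy)=(0.2247,0.9744)
member 1 (0-2): L=2.7090, (cx,cy)=(1.0000,0.0000)
member 2 (1-2): L=6.4128, (cx,cy)=(0.1963,-0.9805)
member 3 (1-3): L=2.5446, (cx,cy)=(0.9565,0.2916)
member 4 (2-3): L=7.1275, (cx,cy)=(0.1649,0.9863)
member 5 (2-4): L=2.3910, (cx,cy)=(1.0000,0.0000)
member 6 (3-4): L=7.1344, (cx,cy)=(0.1704,-0.9854)
member 7 (3-5): L=2.6454, (cx,cy)=(0.9764,-0.2158)
member 8 (4-5): L=6.6021, (cx,cy)=(0.2071,0.9783)
member 9 (4-6): L=2.7000, (cx,cy)=(1.0000,0.0000)
member 10 (5-6): L=6.5951, (cx,cy)=(0.2021,-0.9794)
solve A·x = −loads:
  F[0-1] = +1286.9876 N (tension)
  F[0-2] = +1937.0825 N (tension)
  F[1-2] = -2302.5728 N (compression)
  F[1-3] = -1690.2133 N (compression)
  F[2-3] = +2289.0809 N (tension)
  F[2-4] = +1107.6634 N (tension)
  F[3-4] = -1839.8591 N (compression)
  F[3-5] = -813.2451 N (compression)
  F[4-5] = +1853.0961 N (tension)
  F[4-6] = +410.3792 N (tension)
  F[5-6] = -2030.3816 N (compression)
  Rx@0 = -2226.2700 N
  Ry@0 = -1254.0764 N
  Ry@6 = +1988.4764 N

1853.096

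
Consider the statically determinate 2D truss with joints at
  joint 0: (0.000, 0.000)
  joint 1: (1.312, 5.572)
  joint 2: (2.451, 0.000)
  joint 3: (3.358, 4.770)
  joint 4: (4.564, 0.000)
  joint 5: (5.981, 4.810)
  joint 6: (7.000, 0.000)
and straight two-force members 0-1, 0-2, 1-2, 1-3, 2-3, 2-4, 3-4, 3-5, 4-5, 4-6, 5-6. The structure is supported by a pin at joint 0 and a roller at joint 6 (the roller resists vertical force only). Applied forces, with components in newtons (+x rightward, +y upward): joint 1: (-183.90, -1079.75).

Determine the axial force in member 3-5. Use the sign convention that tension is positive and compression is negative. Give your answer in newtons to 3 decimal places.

N=7 nodes, M=11 members, R=3 reactions → 2N=14, M+R=14
member 0 (0-1): L=5.7244, (cx,cy)=(0.2292,0.9734)
member 1 (0-2): L=2.4510, (cx,cy)=(1.0000,0.0000)
member 2 (1-2): L=5.6872, (cx,cy)=(0.2003,-0.9797)
member 3 (1-3): L=2.1976, (cx,cy)=(0.9310,-0.3649)
member 4 (2-3): L=4.8555, (cx,cy)=(0.1868,0.9824)
member 5 (2-4): L=2.1130, (cx,cy)=(1.0000,0.0000)
member 6 (3-4): L=4.9201, (cx,cy)=(0.2451,-0.9695)
member 7 (3-5): L=2.6233, (cx,cy)=(0.9999,0.0152)
member 8 (4-5): L=5.0144, (cx,cy)=(0.2826,0.9592)
member 9 (4-6): L=2.4360, (cx,cy)=(1.0000,0.0000)
member 10 (5-6): L=4.9168, (cx,cy)=(0.2073,-0.9783)
solve A·x = −loads:
  F[0-1] = -1051.7556 N (compression)
  F[0-2] = +57.1573 N (tension)
  F[1-2] = -37.2675 N (compression)
  F[1-3] = -53.3749 N (compression)
  F[2-3] = +37.1667 N (tension)
  F[2-4] = +42.7508 N (tension)
  F[3-4] = -58.2015 N (compression)
  F[3-5] = -28.4879 N (compression)
  F[4-5] = +58.8235 N (tension)
  F[4-6] = +11.8618 N (tension)
  F[5-6] = -57.2343 N (compression)
  Rx@0 = +183.9000 N
  Ry@0 = +1023.7584 N
  Ry@6 = +55.9916 N

-28.488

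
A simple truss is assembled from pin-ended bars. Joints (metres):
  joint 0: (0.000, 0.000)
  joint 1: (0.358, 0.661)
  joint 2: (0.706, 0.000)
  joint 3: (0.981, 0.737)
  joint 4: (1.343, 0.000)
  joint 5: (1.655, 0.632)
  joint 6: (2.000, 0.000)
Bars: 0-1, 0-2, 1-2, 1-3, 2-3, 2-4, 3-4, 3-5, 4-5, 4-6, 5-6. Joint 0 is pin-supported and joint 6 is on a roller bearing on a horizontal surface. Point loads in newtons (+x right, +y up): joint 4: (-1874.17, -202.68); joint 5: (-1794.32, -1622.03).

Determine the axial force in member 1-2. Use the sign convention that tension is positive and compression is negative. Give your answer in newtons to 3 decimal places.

905.858

N=7 nodes, M=11 members, R=3 reactions → 2N=14, M+R=14
member 0 (0-1): L=0.7517, (cx,cy)=(0.4762,0.8793)
member 1 (0-2): L=0.7060, (cx,cy)=(1.0000,0.0000)
member 2 (1-2): L=0.7470, (cx,cy)=(0.4659,-0.8849)
member 3 (1-3): L=0.6276, (cx,cy)=(0.9926,0.1211)
member 4 (2-3): L=0.7866, (cx,cy)=(0.3496,0.9369)
member 5 (2-4): L=0.6370, (cx,cy)=(1.0000,0.0000)
member 6 (3-4): L=0.8211, (cx,cy)=(0.4409,-0.8976)
member 7 (3-5): L=0.6821, (cx,cy)=(0.9881,-0.1539)
member 8 (4-5): L=0.7048, (cx,cy)=(0.4427,0.8967)
member 9 (4-6): L=0.6570, (cx,cy)=(1.0000,0.0000)
member 10 (5-6): L=0.7200, (cx,cy)=(0.4791,-0.8777)
solve A·x = −loads:
  F[0-1] = -1038.7466 N (compression)
  F[0-2] = -3173.7970 N (compression)
  F[1-2] = +905.8583 N (tension)
  F[1-3] = -923.4890 N (compression)
  F[2-3] = -855.5403 N (compression)
  F[2-4] = -2452.7080 N (compression)
  F[3-4] = +1330.4397 N (tension)
  F[3-5] = -1824.0719 N (compression)
  F[4-5] = -1105.7212 N (compression)
  F[4-6] = +497.4793 N (tension)
  F[5-6] = -1038.2667 N (compression)
  Rx@0 = +3668.4900 N
  Ry@0 = +913.3857 N
  Ry@6 = +911.3243 N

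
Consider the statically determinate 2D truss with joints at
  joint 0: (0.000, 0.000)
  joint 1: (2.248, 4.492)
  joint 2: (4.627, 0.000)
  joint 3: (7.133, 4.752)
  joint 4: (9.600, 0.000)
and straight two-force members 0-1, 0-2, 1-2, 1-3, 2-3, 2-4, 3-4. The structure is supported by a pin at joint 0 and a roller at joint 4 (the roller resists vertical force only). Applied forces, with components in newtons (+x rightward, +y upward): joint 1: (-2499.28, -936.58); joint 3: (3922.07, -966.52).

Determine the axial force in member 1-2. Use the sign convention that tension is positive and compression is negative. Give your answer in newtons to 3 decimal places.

N=5 nodes, M=7 members, R=3 reactions → 2N=10, M+R=10
member 0 (0-1): L=5.0231, (cx,cy)=(0.4475,0.8943)
member 1 (0-2): L=4.6270, (cx,cy)=(1.0000,0.0000)
member 2 (1-2): L=5.0831, (cx,cy)=(0.4680,-0.8837)
member 3 (1-3): L=4.8919, (cx,cy)=(0.9986,0.0531)
member 4 (2-3): L=5.3723, (cx,cy)=(0.4665,0.8845)
member 5 (2-4): L=4.9730, (cx,cy)=(1.0000,0.0000)
member 6 (3-4): L=5.3542, (cx,cy)=(0.4608,-0.8875)
solve A·x = −loads:
  F[0-1] = -216.5680 N (compression)
  F[0-2] = +1519.7111 N (tension)
  F[1-2] = -676.8973 N (compression)
  F[1-3] = +2723.0113 N (tension)
  F[2-3] = +676.2681 N (tension)
  F[2-4] = +887.4504 N (tension)
  F[3-4] = -1926.0633 N (compression)
  Rx@0 = -1422.7900 N
  Ry@0 = +193.6698 N
  Ry@4 = +1709.4302 N

-676.897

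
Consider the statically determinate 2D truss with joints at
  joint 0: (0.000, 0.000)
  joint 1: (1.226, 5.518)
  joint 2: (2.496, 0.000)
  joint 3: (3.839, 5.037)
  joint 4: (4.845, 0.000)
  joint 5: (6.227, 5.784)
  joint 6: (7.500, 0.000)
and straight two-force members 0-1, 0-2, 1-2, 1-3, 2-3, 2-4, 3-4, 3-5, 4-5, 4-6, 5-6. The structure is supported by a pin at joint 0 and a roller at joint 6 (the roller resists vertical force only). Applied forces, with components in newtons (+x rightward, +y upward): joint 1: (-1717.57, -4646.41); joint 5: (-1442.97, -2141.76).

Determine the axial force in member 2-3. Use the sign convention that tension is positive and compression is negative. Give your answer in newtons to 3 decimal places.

N=7 nodes, M=11 members, R=3 reactions → 2N=14, M+R=14
member 0 (0-1): L=5.6526, (cx,cy)=(0.2169,0.9762)
member 1 (0-2): L=2.4960, (cx,cy)=(1.0000,0.0000)
member 2 (1-2): L=5.6623, (cx,cy)=(0.2243,-0.9745)
member 3 (1-3): L=2.6569, (cx,cy)=(0.9835,-0.1810)
member 4 (2-3): L=5.2130, (cx,cy)=(0.2576,0.9662)
member 5 (2-4): L=2.3490, (cx,cy)=(1.0000,0.0000)
member 6 (3-4): L=5.1365, (cx,cy)=(0.1959,-0.9806)
member 7 (3-5): L=2.5021, (cx,cy)=(0.9544,0.2985)
member 8 (4-5): L=5.9468, (cx,cy)=(0.2324,0.9726)
member 9 (4-6): L=2.6550, (cx,cy)=(1.0000,0.0000)
member 10 (5-6): L=5.9224, (cx,cy)=(0.2149,-0.9766)
solve A·x = −loads:
  F[0-1] = -6788.4944 N (compression)
  F[0-2] = -1688.1631 N (compression)
  F[1-2] = +2073.8110 N (tension)
  F[1-3] = -223.6414 N (compression)
  F[2-3] = -2091.5767 N (compression)
  F[2-4] = -684.1778 N (compression)
  F[3-4] = +1673.0279 N (tension)
  F[3-5] = -1138.3777 N (compression)
  F[4-5] = -1686.8081 N (compression)
  F[4-6] = +35.4946 N (tension)
  F[5-6] = -165.1329 N (compression)
  Rx@0 = +3160.5400 N
  Ry@0 = +6626.8969 N
  Ry@6 = +161.2731 N

-2091.577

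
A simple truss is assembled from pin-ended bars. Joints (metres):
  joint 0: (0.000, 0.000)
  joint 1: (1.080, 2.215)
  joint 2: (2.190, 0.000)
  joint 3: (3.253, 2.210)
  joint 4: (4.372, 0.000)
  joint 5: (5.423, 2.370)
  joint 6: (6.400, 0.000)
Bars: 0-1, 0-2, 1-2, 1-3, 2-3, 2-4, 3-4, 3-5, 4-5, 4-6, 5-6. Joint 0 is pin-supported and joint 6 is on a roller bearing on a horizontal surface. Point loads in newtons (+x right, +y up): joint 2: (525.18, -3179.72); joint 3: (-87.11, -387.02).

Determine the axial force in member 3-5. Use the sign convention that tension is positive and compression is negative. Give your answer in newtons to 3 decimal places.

-1112.943

N=7 nodes, M=11 members, R=3 reactions → 2N=14, M+R=14
member 0 (0-1): L=2.4643, (cx,cy)=(0.4383,0.8988)
member 1 (0-2): L=2.1900, (cx,cy)=(1.0000,0.0000)
member 2 (1-2): L=2.4776, (cx,cy)=(0.4480,-0.8940)
member 3 (1-3): L=2.1730, (cx,cy)=(1.0000,-0.0023)
member 4 (2-3): L=2.4524, (cx,cy)=(0.4335,0.9012)
member 5 (2-4): L=2.1820, (cx,cy)=(1.0000,0.0000)
member 6 (3-4): L=2.4771, (cx,cy)=(0.4517,-0.8922)
member 7 (3-5): L=2.1759, (cx,cy)=(0.9973,0.0735)
member 8 (4-5): L=2.5926, (cx,cy)=(0.4054,0.9141)
member 9 (4-6): L=2.0280, (cx,cy)=(1.0000,0.0000)
member 10 (5-6): L=2.5635, (cx,cy)=(0.3811,-0.9245)
solve A·x = −loads:
  F[0-1] = -2572.2355 N (compression)
  F[0-2] = +1565.3875 N (tension)
  F[1-2] = +2592.0028 N (tension)
  F[1-3] = -2288.5944 N (compression)
  F[2-3] = +956.9855 N (tension)
  F[2-4] = +1786.6634 N (tension)
  F[3-4] = -1498.0954 N (compression)
  F[3-5] = -1112.9429 N (compression)
  F[4-5] = +1462.0580 N (tension)
  F[4-6] = +517.2309 N (tension)
  F[5-6] = -1357.1249 N (compression)
  Rx@0 = -438.0700 N
  Ry@0 = +2312.0447 N
  Ry@6 = +1254.6953 N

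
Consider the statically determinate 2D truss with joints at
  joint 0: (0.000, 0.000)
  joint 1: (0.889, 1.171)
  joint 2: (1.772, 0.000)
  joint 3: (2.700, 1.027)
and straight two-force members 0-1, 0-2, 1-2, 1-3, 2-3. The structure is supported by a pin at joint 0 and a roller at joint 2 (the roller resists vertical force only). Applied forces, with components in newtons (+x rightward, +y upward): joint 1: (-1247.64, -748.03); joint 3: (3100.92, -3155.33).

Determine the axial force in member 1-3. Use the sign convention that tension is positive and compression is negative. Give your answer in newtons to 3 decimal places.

N=4 nodes, M=5 members, R=3 reactions → 2N=8, M+R=8
member 0 (0-1): L=1.4702, (cx,cy)=(0.6047,0.7965)
member 1 (0-2): L=1.7720, (cx,cy)=(1.0000,0.0000)
member 2 (1-2): L=1.4666, (cx,cy)=(0.6021,-0.7984)
member 3 (1-3): L=1.8167, (cx,cy)=(0.9969,-0.0793)
member 4 (2-3): L=1.3842, (cx,cy)=(0.6704,0.7420)
solve A·x = −loads:
  F[0-1] = +2827.9842 N (tension)
  F[0-2] = +143.2848 N (tension)
  F[1-2] = -4310.8953 N (compression)
  F[1-3] = +5570.6264 N (tension)
  F[2-3] = -3657.5658 N (compression)
  Rx@0 = -1853.2800 N
  Ry@0 = -2252.4233 N
  Ry@2 = +6155.7833 N

5570.626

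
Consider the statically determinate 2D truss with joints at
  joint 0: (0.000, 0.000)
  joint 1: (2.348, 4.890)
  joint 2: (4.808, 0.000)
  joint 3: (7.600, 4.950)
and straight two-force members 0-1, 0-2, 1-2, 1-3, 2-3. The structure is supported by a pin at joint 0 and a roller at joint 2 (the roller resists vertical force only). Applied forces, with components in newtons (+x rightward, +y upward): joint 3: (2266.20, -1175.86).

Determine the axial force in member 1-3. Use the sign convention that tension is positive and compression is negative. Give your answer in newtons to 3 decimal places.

N=4 nodes, M=5 members, R=3 reactions → 2N=8, M+R=8
member 0 (0-1): L=5.4245, (cx,cy)=(0.4329,0.9015)
member 1 (0-2): L=4.8080, (cx,cy)=(1.0000,0.0000)
member 2 (1-2): L=5.4739, (cx,cy)=(0.4494,-0.8933)
member 3 (1-3): L=5.2523, (cx,cy)=(0.9999,0.0114)
member 4 (2-3): L=5.6831, (cx,cy)=(0.4913,0.8710)
solve A·x = −loads:
  F[0-1] = +3345.6085 N (tension)
  F[0-2] = +818.0502 N (tension)
  F[1-2] = -3338.3773 N (compression)
  F[1-3] = +2948.6238 N (tension)
  F[2-3] = -1388.6811 N (compression)
  Rx@0 = -2266.2000 N
  Ry@0 = -3015.9507 N
  Ry@2 = +4191.8107 N

2948.624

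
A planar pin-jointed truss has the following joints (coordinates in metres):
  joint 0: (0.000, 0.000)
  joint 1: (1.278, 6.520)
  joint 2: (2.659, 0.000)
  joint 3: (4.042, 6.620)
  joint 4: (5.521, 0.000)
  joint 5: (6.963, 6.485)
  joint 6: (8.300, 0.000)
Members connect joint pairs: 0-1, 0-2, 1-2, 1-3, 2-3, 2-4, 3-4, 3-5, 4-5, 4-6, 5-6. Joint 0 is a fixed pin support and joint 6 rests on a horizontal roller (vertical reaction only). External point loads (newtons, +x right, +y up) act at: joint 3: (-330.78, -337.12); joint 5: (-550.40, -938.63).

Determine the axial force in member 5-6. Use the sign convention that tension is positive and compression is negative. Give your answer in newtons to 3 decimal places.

N=7 nodes, M=11 members, R=3 reactions → 2N=14, M+R=14
member 0 (0-1): L=6.6441, (cx,cy)=(0.1924,0.9813)
member 1 (0-2): L=2.6590, (cx,cy)=(1.0000,0.0000)
member 2 (1-2): L=6.6647, (cx,cy)=(0.2072,-0.9783)
member 3 (1-3): L=2.7658, (cx,cy)=(0.9993,0.0362)
member 4 (2-3): L=6.7629, (cx,cy)=(0.2045,0.9789)
member 5 (2-4): L=2.8620, (cx,cy)=(1.0000,0.0000)
member 6 (3-4): L=6.7832, (cx,cy)=(0.2180,-0.9759)
member 7 (3-5): L=2.9241, (cx,cy)=(0.9989,-0.0462)
member 8 (4-5): L=6.6434, (cx,cy)=(0.2171,0.9762)
member 9 (4-6): L=2.7790, (cx,cy)=(1.0000,0.0000)
member 10 (5-6): L=6.6214, (cx,cy)=(0.2019,-0.9794)
solve A·x = −loads:
  F[0-1] = -1037.3857 N (compression)
  F[0-2] = -681.6368 N (compression)
  F[1-2] = +1025.3618 N (tension)
  F[1-3] = -412.2807 N (compression)
  F[2-3] = -1024.7635 N (compression)
  F[2-4] = -259.6073 N (compression)
  F[3-4] = +718.8733 N (tension)
  F[3-5] = -448.0125 N (compression)
  F[4-5] = -718.7124 N (compression)
  F[4-6] = +53.1370 N (tension)
  F[5-6] = -263.1570 N (compression)
  Rx@0 = +881.1800 N
  Ry@0 = +1018.0136 N
  Ry@6 = +257.7364 N

-263.157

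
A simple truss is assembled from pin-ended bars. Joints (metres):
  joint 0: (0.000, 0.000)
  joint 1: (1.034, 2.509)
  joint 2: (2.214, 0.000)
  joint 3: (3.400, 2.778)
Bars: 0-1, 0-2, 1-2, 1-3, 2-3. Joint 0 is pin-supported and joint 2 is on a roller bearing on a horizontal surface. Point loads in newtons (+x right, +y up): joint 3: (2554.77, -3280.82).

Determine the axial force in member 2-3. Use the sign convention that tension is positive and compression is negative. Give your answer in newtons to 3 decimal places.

-4081.226

N=4 nodes, M=5 members, R=3 reactions → 2N=8, M+R=8
member 0 (0-1): L=2.7137, (cx,cy)=(0.3810,0.9246)
member 1 (0-2): L=2.2140, (cx,cy)=(1.0000,0.0000)
member 2 (1-2): L=2.7726, (cx,cy)=(0.4256,-0.9049)
member 3 (1-3): L=2.3812, (cx,cy)=(0.9936,0.1130)
member 4 (2-3): L=3.0206, (cx,cy)=(0.3926,0.9197)
solve A·x = −loads:
  F[0-1] = +5367.9974 N (tension)
  F[0-2] = +509.4138 N (tension)
  F[1-2] = -4962.2282 N (compression)
  F[1-3] = +4184.0065 N (tension)
  F[2-3] = -4081.2261 N (compression)
  Rx@0 = -2554.7700 N
  Ry@0 = -4963.0549 N
  Ry@2 = +8243.8749 N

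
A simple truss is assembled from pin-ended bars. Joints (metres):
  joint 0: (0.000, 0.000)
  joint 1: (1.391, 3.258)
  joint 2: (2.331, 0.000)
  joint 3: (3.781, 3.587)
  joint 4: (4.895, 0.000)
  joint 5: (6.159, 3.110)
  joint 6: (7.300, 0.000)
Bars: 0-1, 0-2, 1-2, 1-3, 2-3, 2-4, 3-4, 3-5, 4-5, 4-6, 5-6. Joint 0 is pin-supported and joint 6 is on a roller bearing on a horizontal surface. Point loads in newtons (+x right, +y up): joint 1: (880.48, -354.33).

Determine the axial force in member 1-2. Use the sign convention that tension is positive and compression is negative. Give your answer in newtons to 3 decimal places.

-576.036

N=7 nodes, M=11 members, R=3 reactions → 2N=14, M+R=14
member 0 (0-1): L=3.5425, (cx,cy)=(0.3927,0.9197)
member 1 (0-2): L=2.3310, (cx,cy)=(1.0000,0.0000)
member 2 (1-2): L=3.3909, (cx,cy)=(0.2772,-0.9608)
member 3 (1-3): L=2.4125, (cx,cy)=(0.9907,0.1364)
member 4 (2-3): L=3.8690, (cx,cy)=(0.3748,0.9271)
member 5 (2-4): L=2.5640, (cx,cy)=(1.0000,0.0000)
member 6 (3-4): L=3.7560, (cx,cy)=(0.2966,-0.9550)
member 7 (3-5): L=2.4254, (cx,cy)=(0.9805,-0.1967)
member 8 (4-5): L=3.3571, (cx,cy)=(0.3765,0.9264)
member 9 (4-6): L=2.4050, (cx,cy)=(1.0000,0.0000)
member 10 (5-6): L=3.3127, (cx,cy)=(0.3444,-0.9388)
solve A·x = −loads:
  F[0-1] = +115.4160 N (tension)
  F[0-2] = +835.1609 N (tension)
  F[1-2] = -576.0360 N (compression)
  F[1-3] = -681.8462 N (compression)
  F[2-3] = +596.9699 N (tension)
  F[2-4] = +451.7469 N (tension)
  F[3-4] = -413.0165 N (compression)
  F[3-5] = -335.8081 N (compression)
  F[4-5] = +425.7654 N (tension)
  F[4-6] = +168.9400 N (tension)
  F[5-6] = -490.4887 N (compression)
  Rx@0 = -880.4800 N
  Ry@0 = -106.1463 N
  Ry@6 = +460.4763 N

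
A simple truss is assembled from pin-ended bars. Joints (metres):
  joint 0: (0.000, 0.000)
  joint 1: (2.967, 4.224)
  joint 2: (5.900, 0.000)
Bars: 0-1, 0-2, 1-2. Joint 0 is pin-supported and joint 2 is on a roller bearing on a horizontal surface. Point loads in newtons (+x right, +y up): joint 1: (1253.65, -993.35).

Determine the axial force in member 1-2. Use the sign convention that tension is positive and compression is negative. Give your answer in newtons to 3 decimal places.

-1700.834

N=3 nodes, M=3 members, R=3 reactions → 2N=6, M+R=6
member 0 (0-1): L=5.1619, (cx,cy)=(0.5748,0.8183)
member 1 (0-2): L=5.9000, (cx,cy)=(1.0000,0.0000)
member 2 (1-2): L=5.1424, (cx,cy)=(0.5704,-0.8214)
solve A·x = −loads:
  F[0-1] = +493.3574 N (tension)
  F[0-2] = +970.0742 N (tension)
  F[1-2] = -1700.8340 N (compression)
  Rx@0 = -1253.6500 N
  Ry@0 = -403.7156 N
  Ry@2 = +1397.0656 N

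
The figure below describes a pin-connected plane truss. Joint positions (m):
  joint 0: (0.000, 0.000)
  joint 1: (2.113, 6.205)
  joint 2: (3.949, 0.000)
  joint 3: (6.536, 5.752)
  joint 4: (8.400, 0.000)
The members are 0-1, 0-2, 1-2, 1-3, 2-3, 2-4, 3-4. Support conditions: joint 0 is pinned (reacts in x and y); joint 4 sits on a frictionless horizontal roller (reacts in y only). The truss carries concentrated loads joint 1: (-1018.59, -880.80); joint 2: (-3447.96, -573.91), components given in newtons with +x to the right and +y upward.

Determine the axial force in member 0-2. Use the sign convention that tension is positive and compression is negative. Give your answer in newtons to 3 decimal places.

N=5 nodes, M=7 members, R=3 reactions → 2N=10, M+R=10
member 0 (0-1): L=6.5549, (cx,cy)=(0.3224,0.9466)
member 1 (0-2): L=3.9490, (cx,cy)=(1.0000,0.0000)
member 2 (1-2): L=6.4709, (cx,cy)=(0.2837,-0.9589)
member 3 (1-3): L=4.4461, (cx,cy)=(0.9948,-0.1019)
member 4 (2-3): L=6.3070, (cx,cy)=(0.4102,0.9120)
member 5 (2-4): L=4.4510, (cx,cy)=(1.0000,0.0000)
member 6 (3-4): L=6.0465, (cx,cy)=(0.3083,-0.9513)
solve A·x = −loads:
  F[0-1] = -1812.5172 N (compression)
  F[0-2] = -3882.2779 N (compression)
  F[1-2] = +850.1217 N (tension)
  F[1-3] = +194.1226 N (tension)
  F[2-3] = -264.5548 N (compression)
  F[2-4] = -84.5973 N (compression)
  F[3-4] = +274.4188 N (tension)
  Rx@0 = +4466.5500 N
  Ry@0 = +1715.7636 N
  Ry@4 = -261.0536 N

-3882.278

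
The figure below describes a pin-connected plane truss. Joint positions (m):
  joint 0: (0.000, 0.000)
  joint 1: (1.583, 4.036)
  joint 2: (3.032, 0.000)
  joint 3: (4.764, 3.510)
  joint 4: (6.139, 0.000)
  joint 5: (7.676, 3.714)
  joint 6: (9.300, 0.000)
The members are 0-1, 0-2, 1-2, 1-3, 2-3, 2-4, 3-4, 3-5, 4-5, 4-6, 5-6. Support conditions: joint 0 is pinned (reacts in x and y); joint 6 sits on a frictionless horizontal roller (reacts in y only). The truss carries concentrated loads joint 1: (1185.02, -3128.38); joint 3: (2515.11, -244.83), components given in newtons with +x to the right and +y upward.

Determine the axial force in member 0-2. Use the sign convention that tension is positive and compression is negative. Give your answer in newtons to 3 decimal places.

N=7 nodes, M=11 members, R=3 reactions → 2N=14, M+R=14
member 0 (0-1): L=4.3353, (cx,cy)=(0.3651,0.9310)
member 1 (0-2): L=3.0320, (cx,cy)=(1.0000,0.0000)
member 2 (1-2): L=4.2882, (cx,cy)=(0.3379,-0.9412)
member 3 (1-3): L=3.2242, (cx,cy)=(0.9866,-0.1631)
member 4 (2-3): L=3.9141, (cx,cy)=(0.4425,0.8968)
member 5 (2-4): L=3.1070, (cx,cy)=(1.0000,0.0000)
member 6 (3-4): L=3.7697, (cx,cy)=(0.3647,-0.9311)
member 7 (3-5): L=2.9191, (cx,cy)=(0.9976,0.0699)
member 8 (4-5): L=4.0195, (cx,cy)=(0.3824,0.9240)
member 9 (4-6): L=3.1610, (cx,cy)=(1.0000,0.0000)
member 10 (5-6): L=4.0535, (cx,cy)=(0.4006,-0.9162)
solve A·x = −loads:
  F[0-1] = -1344.6133 N (compression)
  F[0-2] = +4191.1001 N (tension)
  F[1-2] = -1806.6858 N (compression)
  F[1-3] = -1079.9764 N (compression)
  F[2-3] = +1896.1694 N (tension)
  F[2-4] = +2741.5505 N (tension)
  F[3-4] = -2418.3110 N (compression)
  F[3-5] = -1864.0303 N (compression)
  F[4-5] = +2436.9038 N (tension)
  F[4-6] = +927.6293 N (tension)
  F[5-6] = -2315.3822 N (compression)
  Rx@0 = -3700.1300 N
  Ry@0 = +1251.7721 N
  Ry@6 = +2121.4379 N

4191.100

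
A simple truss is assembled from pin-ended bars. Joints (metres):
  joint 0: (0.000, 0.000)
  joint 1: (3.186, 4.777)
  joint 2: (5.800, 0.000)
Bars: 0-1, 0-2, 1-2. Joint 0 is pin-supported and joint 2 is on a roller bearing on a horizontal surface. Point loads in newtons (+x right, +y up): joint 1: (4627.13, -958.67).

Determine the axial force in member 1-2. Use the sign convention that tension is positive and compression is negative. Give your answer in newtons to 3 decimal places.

N=3 nodes, M=3 members, R=3 reactions → 2N=6, M+R=6
member 0 (0-1): L=5.7420, (cx,cy)=(0.5549,0.8319)
member 1 (0-2): L=5.8000, (cx,cy)=(1.0000,0.0000)
member 2 (1-2): L=5.4454, (cx,cy)=(0.4800,-0.8772)
solve A·x = −loads:
  F[0-1] = +4061.5005 N (tension)
  F[0-2] = +2373.5620 N (tension)
  F[1-2] = -4944.5560 N (compression)
  Rx@0 = -4627.1300 N
  Ry@0 = -3378.9374 N
  Ry@2 = +4337.6074 N

-4944.556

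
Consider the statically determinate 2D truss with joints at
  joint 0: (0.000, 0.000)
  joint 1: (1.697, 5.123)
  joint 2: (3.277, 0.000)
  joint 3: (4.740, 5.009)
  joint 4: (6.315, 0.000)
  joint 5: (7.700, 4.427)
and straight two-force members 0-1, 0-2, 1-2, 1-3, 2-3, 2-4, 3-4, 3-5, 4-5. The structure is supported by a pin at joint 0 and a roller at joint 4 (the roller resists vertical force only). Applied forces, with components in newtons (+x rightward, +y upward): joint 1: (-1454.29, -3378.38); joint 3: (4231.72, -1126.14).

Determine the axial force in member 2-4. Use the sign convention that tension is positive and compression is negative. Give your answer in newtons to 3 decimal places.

1235.697

N=6 nodes, M=9 members, R=3 reactions → 2N=12, M+R=12
member 0 (0-1): L=5.3968, (cx,cy)=(0.3144,0.9493)
member 1 (0-2): L=3.2770, (cx,cy)=(1.0000,0.0000)
member 2 (1-2): L=5.3611, (cx,cy)=(0.2947,-0.9556)
member 3 (1-3): L=3.0451, (cx,cy)=(0.9993,-0.0374)
member 4 (2-3): L=5.2183, (cx,cy)=(0.2804,0.9599)
member 5 (2-4): L=3.0380, (cx,cy)=(1.0000,0.0000)
member 6 (3-4): L=5.2508, (cx,cy)=(0.3000,-0.9540)
member 7 (3-5): L=3.0167, (cx,cy)=(0.9812,-0.1929)
member 8 (4-5): L=4.6386, (cx,cy)=(0.2986,0.9544)
solve A·x = −loads:
  F[0-1] = -605.3164 N (compression)
  F[0-2] = +2967.7708 N (tension)
  F[1-2] = -3018.5137 N (compression)
  F[1-3] = +2155.0610 N (tension)
  F[2-3] = +3004.9617 N (tension)
  F[2-4] = +1235.6969 N (tension)
  F[3-4] = -4119.6029 N (compression)
  F[3-5] = -0.0000 N (compression)
  F[4-5] = +0.0000 N (tension)
  Rx@0 = -2777.4300 N
  Ry@0 = +574.6115 N
  Ry@4 = +3929.9085 N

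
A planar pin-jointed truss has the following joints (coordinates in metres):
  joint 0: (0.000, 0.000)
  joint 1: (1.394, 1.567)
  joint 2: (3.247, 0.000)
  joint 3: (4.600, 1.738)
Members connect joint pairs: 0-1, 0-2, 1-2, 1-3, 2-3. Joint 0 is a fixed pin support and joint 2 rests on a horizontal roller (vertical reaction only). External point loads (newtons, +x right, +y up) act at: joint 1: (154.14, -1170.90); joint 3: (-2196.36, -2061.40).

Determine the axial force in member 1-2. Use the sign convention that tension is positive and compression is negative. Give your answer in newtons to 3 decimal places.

-454.280

N=4 nodes, M=5 members, R=3 reactions → 2N=8, M+R=8
member 0 (0-1): L=2.0973, (cx,cy)=(0.6647,0.7471)
member 1 (0-2): L=3.2470, (cx,cy)=(1.0000,0.0000)
member 2 (1-2): L=2.4267, (cx,cy)=(0.7636,-0.6457)
member 3 (1-3): L=3.2106, (cx,cy)=(0.9986,0.0533)
member 4 (2-3): L=2.2026, (cx,cy)=(0.6143,0.7891)
solve A·x = −loads:
  F[0-1] = -1218.6149 N (compression)
  F[0-2] = -1232.2558 N (compression)
  F[1-2] = -454.2800 N (compression)
  F[1-3] = -618.1053 N (compression)
  F[2-3] = -2570.6777 N (compression)
  Rx@0 = +2042.2200 N
  Ry@0 = +910.4835 N
  Ry@2 = +2321.8165 N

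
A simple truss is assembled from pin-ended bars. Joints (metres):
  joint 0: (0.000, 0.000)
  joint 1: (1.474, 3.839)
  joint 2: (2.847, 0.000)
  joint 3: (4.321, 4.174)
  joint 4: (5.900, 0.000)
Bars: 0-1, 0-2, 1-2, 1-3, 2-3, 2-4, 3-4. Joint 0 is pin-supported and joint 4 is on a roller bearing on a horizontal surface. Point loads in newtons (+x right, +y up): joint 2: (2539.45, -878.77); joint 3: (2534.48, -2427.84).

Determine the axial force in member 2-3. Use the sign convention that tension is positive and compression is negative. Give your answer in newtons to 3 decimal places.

N=5 nodes, M=7 members, R=3 reactions → 2N=10, M+R=10
member 0 (0-1): L=4.1122, (cx,cy)=(0.3584,0.9336)
member 1 (0-2): L=2.8470, (cx,cy)=(1.0000,0.0000)
member 2 (1-2): L=4.0771, (cx,cy)=(0.3368,-0.9416)
member 3 (1-3): L=2.8666, (cx,cy)=(0.9931,0.1169)
member 4 (2-3): L=4.4266, (cx,cy)=(0.3330,0.9429)
member 5 (2-4): L=3.0530, (cx,cy)=(1.0000,0.0000)
member 6 (3-4): L=4.4627, (cx,cy)=(0.3538,-0.9353)
solve A·x = −loads:
  F[0-1] = +737.5646 N (tension)
  F[0-2] = +4809.5564 N (tension)
  F[1-2] = -670.0319 N (compression)
  F[1-3] = +493.3914 N (tension)
  F[2-3] = +1601.0346 N (tension)
  F[2-4] = +1511.3478 N (tension)
  F[3-4] = -4271.4771 N (compression)
  Rx@0 = -5073.9300 N
  Ry@0 = -688.5551 N
  Ry@4 = +3995.1651 N

1601.035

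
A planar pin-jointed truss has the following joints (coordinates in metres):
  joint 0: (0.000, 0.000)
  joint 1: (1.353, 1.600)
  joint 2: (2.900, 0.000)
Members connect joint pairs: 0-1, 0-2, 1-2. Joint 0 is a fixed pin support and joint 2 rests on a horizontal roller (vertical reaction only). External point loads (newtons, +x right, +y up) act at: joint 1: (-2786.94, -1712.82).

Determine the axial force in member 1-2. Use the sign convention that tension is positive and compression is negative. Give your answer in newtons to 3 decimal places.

N=3 nodes, M=3 members, R=3 reactions → 2N=6, M+R=6
member 0 (0-1): L=2.0954, (cx,cy)=(0.6457,0.7636)
member 1 (0-2): L=2.9000, (cx,cy)=(1.0000,0.0000)
member 2 (1-2): L=2.2256, (cx,cy)=(0.6951,-0.7189)
solve A·x = −loads:
  F[0-1] = -3210.2801 N (compression)
  F[0-2] = -714.0400 N (compression)
  F[1-2] = +1027.2486 N (tension)
  Rx@0 = +2786.9400 N
  Ry@0 = +2451.3229 N
  Ry@2 = -738.5029 N

1027.249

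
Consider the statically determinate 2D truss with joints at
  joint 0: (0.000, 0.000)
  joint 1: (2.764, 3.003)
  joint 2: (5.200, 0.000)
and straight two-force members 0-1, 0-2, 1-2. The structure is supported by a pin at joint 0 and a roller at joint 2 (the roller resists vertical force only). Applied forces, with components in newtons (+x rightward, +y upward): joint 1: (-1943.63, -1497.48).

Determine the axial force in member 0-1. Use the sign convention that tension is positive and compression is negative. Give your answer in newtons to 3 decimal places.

-2478.946

N=3 nodes, M=3 members, R=3 reactions → 2N=6, M+R=6
member 0 (0-1): L=4.0814, (cx,cy)=(0.6772,0.7358)
member 1 (0-2): L=5.2000, (cx,cy)=(1.0000,0.0000)
member 2 (1-2): L=3.8668, (cx,cy)=(0.6300,-0.7766)
solve A·x = −loads:
  F[0-1] = -2478.9463 N (compression)
  F[0-2] = -264.8354 N (compression)
  F[1-2] = +420.3876 N (tension)
  Rx@0 = +1943.6300 N
  Ry@0 = +1823.9581 N
  Ry@2 = -326.4781 N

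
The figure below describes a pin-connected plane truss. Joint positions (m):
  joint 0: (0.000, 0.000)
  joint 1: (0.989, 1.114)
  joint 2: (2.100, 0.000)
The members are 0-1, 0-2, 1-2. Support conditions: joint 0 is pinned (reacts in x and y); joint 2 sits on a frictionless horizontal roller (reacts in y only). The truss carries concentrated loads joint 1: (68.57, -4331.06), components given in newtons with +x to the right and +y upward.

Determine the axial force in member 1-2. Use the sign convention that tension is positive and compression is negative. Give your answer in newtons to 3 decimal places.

N=3 nodes, M=3 members, R=3 reactions → 2N=6, M+R=6
member 0 (0-1): L=1.4897, (cx,cy)=(0.6639,0.7478)
member 1 (0-2): L=2.1000, (cx,cy)=(1.0000,0.0000)
member 2 (1-2): L=1.5733, (cx,cy)=(0.7062,-0.7081)
solve A·x = −loads:
  F[0-1] = -3015.3948 N (compression)
  F[0-2] = +2070.5068 N (tension)
  F[1-2] = -2932.0949 N (compression)
  Rx@0 = -68.5700 N
  Ry@0 = +2254.9622 N
  Ry@2 = +2076.0978 N

-2932.095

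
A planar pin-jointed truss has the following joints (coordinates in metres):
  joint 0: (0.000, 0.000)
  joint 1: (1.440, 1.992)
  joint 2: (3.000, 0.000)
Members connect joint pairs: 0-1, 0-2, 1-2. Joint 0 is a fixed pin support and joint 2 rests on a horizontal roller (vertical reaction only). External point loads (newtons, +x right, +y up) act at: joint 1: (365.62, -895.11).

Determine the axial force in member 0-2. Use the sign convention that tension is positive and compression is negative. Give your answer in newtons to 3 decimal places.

526.597

N=3 nodes, M=3 members, R=3 reactions → 2N=6, M+R=6
member 0 (0-1): L=2.4580, (cx,cy)=(0.5858,0.8104)
member 1 (0-2): L=3.0000, (cx,cy)=(1.0000,0.0000)
member 2 (1-2): L=2.5302, (cx,cy)=(0.6166,-0.7873)
solve A·x = −loads:
  F[0-1] = -274.7773 N (compression)
  F[0-2] = +526.5975 N (tension)
  F[1-2] = -854.0841 N (compression)
  Rx@0 = -365.6200 N
  Ry@0 = +222.6855 N
  Ry@2 = +672.4245 N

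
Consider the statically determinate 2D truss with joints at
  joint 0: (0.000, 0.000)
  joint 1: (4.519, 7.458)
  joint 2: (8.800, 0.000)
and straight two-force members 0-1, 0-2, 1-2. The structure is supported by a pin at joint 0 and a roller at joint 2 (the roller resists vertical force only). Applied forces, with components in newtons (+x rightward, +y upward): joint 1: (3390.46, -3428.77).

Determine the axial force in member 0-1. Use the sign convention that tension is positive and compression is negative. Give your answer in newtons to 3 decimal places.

N=3 nodes, M=3 members, R=3 reactions → 2N=6, M+R=6
member 0 (0-1): L=8.7203, (cx,cy)=(0.5182,0.8552)
member 1 (0-2): L=8.8000, (cx,cy)=(1.0000,0.0000)
member 2 (1-2): L=8.5993, (cx,cy)=(0.4978,-0.8673)
solve A·x = −loads:
  F[0-1] = +1409.4102 N (tension)
  F[0-2] = +2660.0785 N (tension)
  F[1-2] = -5343.3616 N (compression)
  Rx@0 = -3390.4600 N
  Ry@0 = -1205.3962 N
  Ry@2 = +4634.1662 N

1409.410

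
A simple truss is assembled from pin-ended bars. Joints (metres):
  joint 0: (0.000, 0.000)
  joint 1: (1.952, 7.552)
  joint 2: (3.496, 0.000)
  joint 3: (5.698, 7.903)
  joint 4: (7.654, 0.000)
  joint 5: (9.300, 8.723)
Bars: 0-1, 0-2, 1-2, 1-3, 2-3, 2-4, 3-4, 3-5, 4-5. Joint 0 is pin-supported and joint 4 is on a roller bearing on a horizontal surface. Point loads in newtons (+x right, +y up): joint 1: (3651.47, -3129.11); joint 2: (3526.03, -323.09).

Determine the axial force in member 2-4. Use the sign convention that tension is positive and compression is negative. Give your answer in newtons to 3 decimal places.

1125.733

N=6 nodes, M=9 members, R=3 reactions → 2N=12, M+R=12
member 0 (0-1): L=7.8002, (cx,cy)=(0.2503,0.9682)
member 1 (0-2): L=3.4960, (cx,cy)=(1.0000,0.0000)
member 2 (1-2): L=7.7082, (cx,cy)=(0.2003,-0.9797)
member 3 (1-3): L=3.7624, (cx,cy)=(0.9956,0.0933)
member 4 (2-3): L=8.2040, (cx,cy)=(0.2684,0.9633)
member 5 (2-4): L=4.1580, (cx,cy)=(1.0000,0.0000)
member 6 (3-4): L=8.1415, (cx,cy)=(0.2403,-0.9707)
member 7 (3-5): L=3.6942, (cx,cy)=(0.9751,0.2220)
member 8 (4-5): L=8.8769, (cx,cy)=(0.1854,0.9827)
solve A·x = −loads:
  F[0-1] = +1132.2252 N (tension)
  F[0-2] = +6894.1604 N (tension)
  F[1-2] = -4547.7148 N (compression)
  F[1-3] = -2467.9604 N (compression)
  F[2-3] = +4960.6634 N (tension)
  F[2-4] = +1125.7331 N (tension)
  F[3-4] = -4685.6386 N (compression)
  F[3-5] = +0.0000 N (tension)
  F[4-5] = -0.0000 N (compression)
  Rx@0 = -7177.5000 N
  Ry@0 = -1096.1991 N
  Ry@4 = +4548.3991 N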